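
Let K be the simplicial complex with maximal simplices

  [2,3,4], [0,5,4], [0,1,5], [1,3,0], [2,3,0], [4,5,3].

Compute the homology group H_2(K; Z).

H_2 = 0.

K has 6 vertices, 12 edges, 6 triangles.
rank ∂_2 = 6, rank ∂_3 = 0 ⇒ b_2 = 6 − 6 − 0 = 0. So H_2 ≅ 0.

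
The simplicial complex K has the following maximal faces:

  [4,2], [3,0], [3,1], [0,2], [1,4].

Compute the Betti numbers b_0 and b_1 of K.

Fix the vertex order 0 < 1 < 2 < 3 < 4 and write every simplex with vertices in increasing order. Then dim K = 1 and the simplices of K are:

  0-simplices (5): [0], [1], [2], [3], [4]
  1-simplices (5): [0,2], [0,3], [1,3], [1,4], [2,4]

so the chain groups are C_0 ≅ Z^5, C_1 ≅ Z^5.

∂_1: C_1 → C_0 maps an edge to its endpoints' difference, ∂[p,q] = q − p. For instance
  ∂[1,3] = [3] − [1].
As a 5×5 matrix over Z this has rank 4, with invariant factors (1,1,1,1).

Computing H_k = (kernel of ∂_k) / (image of ∂_{k+1}):

  H_0: rank C_0 − rank ∂_1 = 5 − 4 = 1, and the invariant factors of ∂_1 are all 1, so H_0 = Z.
  H_1: rank ker ∂_1 − rank ∂_2 = (5 − 4) − 0 = 1, and there is no ∂_2, so H_1 = Z.

As a check, the Euler characteristic is 5 − 5 = 0, which agrees with 1 − 1 = 0.

Hence the Betti numbers are b_0 = 1, b_1 = 1.

b_0 = 1, b_1 = 1.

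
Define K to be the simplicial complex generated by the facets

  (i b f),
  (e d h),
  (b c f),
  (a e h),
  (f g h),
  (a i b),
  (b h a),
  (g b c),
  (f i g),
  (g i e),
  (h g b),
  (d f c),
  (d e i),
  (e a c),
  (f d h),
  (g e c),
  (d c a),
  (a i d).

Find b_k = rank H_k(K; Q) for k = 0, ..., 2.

Order the vertices as a < b < c < d < e < f < g < h < i. Listing each simplex with vertices in this order, K has dimension 2 with simplices:

  0-simplices (9): a, b, c, d, e, f, g, h, i
  1-simplices (27): ab, ac, ad, ae, ah, ai, bc, bf, bg, bh, bi, cd, ce, cf, cg, de, df, dh, di, eg, eh, ei, fg, fh, fi, gh, gi
  2-simplices (18): abh, abi, acd, ace, adi, aeh, bcf, bcg, bfi, bgh, cdf, ceg, deh, dei, dfh, egi, fgh, fgi

giving chain groups C_0 ≅ Z^9, C_1 ≅ Z^27, C_2 ≅ Z^18.

∂_1: C_1 → C_0 maps an edge to its endpoints' difference, ∂[p,q] = q − p.
As a 9×27 matrix over Z this has rank 8, with invariant factors (1,1,1,1,1,1,1,1).

∂_2: C_2 → C_1 sends each 2-simplex [p,q,r] to [q,r] − [p,r] + [p,q]. For instance
  ∂bcg = cg − bg + bc,
  ∂egi = gi − ei + eg.
As a 27×18 matrix over Z this has rank 18, with invariant factors (1,1,1,1,1,1,1,1,1,1,1,1,1,1,1,1,1,2).

Now H_k = ker ∂_k / im ∂_{k+1}, so:

  H_0: rank C_0 − rank ∂_1 = 9 − 8 = 1, and the invariant factors of ∂_1 are all 1, so H_0 ≅ Z.
  H_1: rank ker ∂_1 − rank ∂_2 = (27 − 8) − 18 = 1, and ∂_2 has invariant factor 2 > 1, so H_1 ≅ Z ⊕ Z/2.
  H_2: rank ker ∂_2 − rank ∂_3 = (18 − 18) − 0 = 0, and there is no ∂_3, so H_2 ≅ 0.

As a check, the Euler characteristic is 9 − 27 + 18 = 0, which agrees with 1 − 1 + 0 = 0.
(K is a triangulation of the Klein bottle.)

Hence the Betti numbers are b_0 = 1, b_1 = 1, b_2 = 0.

b_0 = 1, b_1 = 1, b_2 = 0.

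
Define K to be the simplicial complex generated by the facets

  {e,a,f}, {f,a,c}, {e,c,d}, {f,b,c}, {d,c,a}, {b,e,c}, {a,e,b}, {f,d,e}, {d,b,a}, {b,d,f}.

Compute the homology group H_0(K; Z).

We work with the vertex ordering a < b < c < d < e < f. The simplices of K, each written with vertices in increasing order, are:

  0-simplices (6): a, b, c, d, e, f
  1-simplices (15): ab, ac, ad, ae, af, bc, bd, be, bf, cd, ce, cf, de, df, ef
  2-simplices (10): abd, abe, acd, acf, aef, bce, bcf, bdf, cde, def

so the chain groups are C_0 ≅ Z^6, C_1 ≅ Z^15, C_2 ≅ Z^10.

∂_1: C_1 → C_0 is given by ∂[p,q] = [q] − [p]. For instance
  ∂de = e − d.
The 6×15 boundary matrix has rank 5 and Smith normal form diag(1,1,1,1,1).

The boundary map ∂_2: C_2 → C_1 sends each 2-simplex [p,q,r] to [q,r] − [p,r] + [p,q]. For instance
  ∂bcf = cf − bf + bc,
  ∂abd = bd − ad + ab.
The resulting 15×10 matrix has rank 10, and its Smith normal form has invariant factors (1,1,1,1,1,1,1,1,1,2).

Now H_k = ker ∂_k / im ∂_{k+1}, so:

  H_0: rank C_0 − rank ∂_1 = 6 − 5 = 1, and the invariant factors of ∂_1 are all 1, so H_0 = Z.

H_0 ≅ Z.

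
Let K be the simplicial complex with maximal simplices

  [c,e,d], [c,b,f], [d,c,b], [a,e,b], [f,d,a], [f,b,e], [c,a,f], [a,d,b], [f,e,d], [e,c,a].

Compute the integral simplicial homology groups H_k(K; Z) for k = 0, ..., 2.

H_0 ≅ Z,  H_1 ≅ Z/2Z,  H_2 = 0.

Order the vertices as a < b < c < d < e < f. Listing each simplex with vertices in this order, K has dimension 2 with simplices:

  0-simplices (6): a, b, c, d, e, f
  1-simplices (15): ab, ac, ad, ae, af, bc, bd, be, bf, cd, ce, cf, de, df, ef
  2-simplices (10): abd, abe, ace, acf, adf, bcd, bcf, bef, cde, def

so the chain groups are C_0 ≅ Z^6, C_1 ≅ Z^15, C_2 ≅ Z^10.

Boundary ∂_1: C_1 → C_0 is given by ∂[p,q] = [q] − [p]. For instance
  ∂df = f − d.
The 6×15 boundary matrix has rank 5 and Smith normal form diag(1,1,1,1,1).

∂_2: C_2 → C_1 maps a triangle to the signed sum of its edges. For instance
  ∂abe = be − ae + ab,
  ∂cde = de − ce + cd.
The 15×10 boundary matrix has rank 10 and Smith normal form diag(1,1,1,1,1,1,1,1,1,2).

Computing H_k = (kernel of ∂_k) / (image of ∂_{k+1}):

  H_0: rank C_0 − rank ∂_1 = 6 − 5 = 1, and the invariant factors of ∂_1 are all 1, so H_0 = Z.
  H_1: rank ker ∂_1 − rank ∂_2 = (15 − 5) − 10 = 0, and ∂_2 has invariant factor 2 > 1, so H_1 = Z/2Z.
  H_2: rank ker ∂_2 − rank ∂_3 = (10 − 10) − 0 = 0, and there is no ∂_3, so H_2 = 0.

As a check, the Euler characteristic is 6 − 15 + 10 = 1, which agrees with 1 − 0 + 0 = 1.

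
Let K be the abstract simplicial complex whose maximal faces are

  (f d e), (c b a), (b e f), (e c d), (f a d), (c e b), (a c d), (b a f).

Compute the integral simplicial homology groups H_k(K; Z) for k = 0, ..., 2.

H_0 = Z,  H_1 = 0,  H_2 = Z.

We work with the vertex ordering a < b < c < d < e < f. The simplices of K, each written with vertices in increasing order, are:

  0-simplices (6): a, b, c, d, e, f
  1-simplices (12): ab, ac, ad, af, bc, be, bf, cd, ce, de, df, ef
  2-simplices (8): abc, abf, acd, adf, bce, bef, cde, def

so the chain groups are C_0 ≅ Z^6, C_1 ≅ Z^12, C_2 ≅ Z^8.

∂_1: C_1 → C_0 sends each edge [p,q] (with p < q) to q − p.
As a 6×12 matrix over Z this has rank 5, with invariant factors (1,1,1,1,1).

∂_2: C_2 → C_1 acts by ∂[p,q,r] = [q,r] − [p,r] + [p,q]. For instance
  ∂cde = de − ce + cd,
  ∂adf = df − af + ad.
The resulting 12×8 matrix has rank 7, and its Smith normal form has invariant factors (1,1,1,1,1,1,1).

Reading off H_k = ker ∂_k / im ∂_{k+1}:

  H_0: rank C_0 − rank ∂_1 = 6 − 5 = 1, and the invariant factors of ∂_1 are all 1, so H_0 ≅ Z.
  H_1: rank ker ∂_1 − rank ∂_2 = (12 − 5) − 7 = 0, and the invariant factors of ∂_2 are all 1, so H_1 ≅ 0.
  H_2: rank ker ∂_2 − rank ∂_3 = (8 − 7) − 0 = 1, and there is no ∂_3, so H_2 ≅ Z.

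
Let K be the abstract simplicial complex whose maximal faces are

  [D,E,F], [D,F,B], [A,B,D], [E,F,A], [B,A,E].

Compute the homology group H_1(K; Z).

H_1 ≅ Z.

Order the vertices as A < B < D < E < F. Listing each simplex with vertices in this order, K has dimension 2 with simplices:

  0-simplices (5): A, B, D, E, F
  1-simplices (10): AB, AD, AE, AF, BD, BE, BF, DE, DF, EF
  2-simplices (5): ABD, ABE, AEF, BDF, DEF

so the chain groups are C_0 ≅ Z^5, C_1 ≅ Z^10, C_2 ≅ Z^5.

∂_1: C_1 → C_0 is given by ∂[p,q] = [q] − [p].
This gives a 5×10 integer matrix of rank 4; reducing to Smith normal form yields diagonal entries (1,1,1,1).

The boundary map ∂_2: C_2 → C_1 acts by ∂[p,q,r] = [q,r] − [p,r] + [p,q]. For instance
  ∂ABE = BE − AE + AB,
  ∂BDF = DF − BF + BD.
As a 10×5 matrix over Z this has rank 5, with invariant factors (1,1,1,1,1).

Computing H_k = (kernel of ∂_k) / (image of ∂_{k+1}):

  H_1: rank ker ∂_1 − rank ∂_2 = (10 − 4) − 5 = 1, and the invariant factors of ∂_2 are all 1, so H_1 = Z.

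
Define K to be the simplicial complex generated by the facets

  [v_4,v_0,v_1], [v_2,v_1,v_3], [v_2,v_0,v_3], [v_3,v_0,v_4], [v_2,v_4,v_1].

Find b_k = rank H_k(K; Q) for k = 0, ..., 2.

b_0 = 1, b_1 = 1, b_2 = 0.

Order the vertices as v_0 < v_1 < v_2 < v_3 < v_4. Listing each simplex with vertices in this order, K has dimension 2 with simplices:

  0-simplices (5): [v_0], [v_1], [v_2], [v_3], [v_4]
  1-simplices (10): [v_0,v_1], [v_0,v_2], [v_0,v_3], [v_0,v_4], [v_1,v_2], [v_1,v_3], [v_1,v_4], [v_2,v_3], [v_2,v_4], [v_3,v_4]
  2-simplices (5): [v_0,v_1,v_4], [v_0,v_2,v_3], [v_0,v_3,v_4], [v_1,v_2,v_3], [v_1,v_2,v_4]

giving chain groups C_0 ≅ Z^5, C_1 ≅ Z^10, C_2 ≅ Z^5.

Boundary ∂_1: C_1 → C_0 sends each edge [p,q] (with p < q) to q − p.
This gives a 5×10 integer matrix of rank 4; reducing to Smith normal form yields diagonal entries (1,1,1,1).

Boundary ∂_2: C_2 → C_1 sends each 2-simplex [p,q,r] to [q,r] − [p,r] + [p,q]. For instance
  ∂[v_0,v_1,v_4] = [v_1,v_4] − [v_0,v_4] + [v_0,v_1],
  ∂[v_0,v_3,v_4] = [v_3,v_4] − [v_0,v_4] + [v_0,v_3].
The 10×5 boundary matrix has rank 5 and Smith normal form diag(1,1,1,1,1).

Now H_k = ker ∂_k / im ∂_{k+1}, so:

  H_0: rank C_0 − rank ∂_1 = 5 − 4 = 1, and the invariant factors of ∂_1 are all 1, so H_0 ≅ Z.
  H_1: rank ker ∂_1 − rank ∂_2 = (10 − 4) − 5 = 1, and the invariant factors of ∂_2 are all 1, so H_1 ≅ Z.
  H_2: rank ker ∂_2 − rank ∂_3 = (5 − 5) − 0 = 0, and there is no ∂_3, so H_2 ≅ 0.

(K is a triangulation of the Möbius band.)

Hence the Betti numbers are b_0 = 1, b_1 = 1, b_2 = 0.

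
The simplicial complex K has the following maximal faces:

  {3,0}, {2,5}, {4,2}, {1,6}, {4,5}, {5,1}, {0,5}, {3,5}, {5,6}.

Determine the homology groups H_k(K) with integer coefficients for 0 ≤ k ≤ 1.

Order the vertices as 0 < 1 < 2 < 3 < 4 < 5 < 6. Listing each simplex with vertices in this order, K has dimension 1 with simplices:

  0-simplices (7): [0], [1], [2], [3], [4], [5], [6]
  1-simplices (9): [0,3], [0,5], [1,5], [1,6], [2,4], [2,5], [3,5], [4,5], [5,6]

Hence C_0 ≅ Z^7, C_1 ≅ Z^9.

The boundary map ∂_1: C_1 → C_0 is given by ∂[p,q] = [q] − [p]. For instance
  ∂[4,5] = [5] − [4].
The 7×9 boundary matrix has rank 6 and Smith normal form diag(1,1,1,1,1,1).

From H_k ≅ ker(∂_k) / im(∂_{k+1}) we obtain:

  H_0: rank C_0 − rank ∂_1 = 7 − 6 = 1, and the invariant factors of ∂_1 are all 1, so H_0 = Z.
  H_1: rank ker ∂_1 − rank ∂_2 = (9 − 6) − 0 = 3, and there is no ∂_2, so H_1 = Z^3.

H_0 = Z,  H_1 = Z^3.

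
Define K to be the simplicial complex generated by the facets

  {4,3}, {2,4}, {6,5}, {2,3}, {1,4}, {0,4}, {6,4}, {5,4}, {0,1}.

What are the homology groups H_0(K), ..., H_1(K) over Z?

H_0 ≅ Z,  H_1 ≅ Z^3.

Fix the vertex order 0 < 1 < 2 < 3 < 4 < 5 < 6 and write every simplex with vertices in increasing order. Then dim K = 1 and the simplices of K are:

  0-simplices (7): [0], [1], [2], [3], [4], [5], [6]
  1-simplices (9): [0,1], [0,4], [1,4], [2,3], [2,4], [3,4], [4,5], [4,6], [5,6]

giving chain groups C_0 ≅ Z^7, C_1 ≅ Z^9.

Boundary ∂_1: C_1 → C_0 is given by ∂[p,q] = [q] − [p].
As a 7×9 matrix over Z this has rank 6, with invariant factors (1,1,1,1,1,1).

Computing H_k = (kernel of ∂_k) / (image of ∂_{k+1}):

  H_0: rank C_0 − rank ∂_1 = 7 − 6 = 1, and the invariant factors of ∂_1 are all 1, so H_0 = Z.
  H_1: rank ker ∂_1 − rank ∂_2 = (9 − 6) − 0 = 3, and there is no ∂_2, so H_1 = Z^3.

As a check, the Euler characteristic is 7 − 9 = -2, which agrees with 1 − 3 = -2.
(K is a triangulation of a wedge of 3 circles.)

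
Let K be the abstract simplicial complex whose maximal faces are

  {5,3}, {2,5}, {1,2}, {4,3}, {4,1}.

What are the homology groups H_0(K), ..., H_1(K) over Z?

We work with the vertex ordering 1 < 2 < 3 < 4 < 5. The simplices of K, each written with vertices in increasing order, are:

  0-simplices (5): [1], [2], [3], [4], [5]
  1-simplices (5): [1,2], [1,4], [2,5], [3,4], [3,5]

Hence C_0 ≅ Z^5, C_1 ≅ Z^5.

∂_1: C_1 → C_0 maps an edge to its endpoints' difference, ∂[p,q] = q − p.
The 5×5 boundary matrix has rank 4 and Smith normal form diag(1,1,1,1).

Reading off H_k = ker ∂_k / im ∂_{k+1}:

  H_0: rank C_0 − rank ∂_1 = 5 − 4 = 1, and the invariant factors of ∂_1 are all 1, so H_0 ≅ Z.
  H_1: rank ker ∂_1 − rank ∂_2 = (5 − 4) − 0 = 1, and there is no ∂_2, so H_1 ≅ Z.

(K is a triangulation of the circle S^1.)

H_0 = Z,  H_1 = Z.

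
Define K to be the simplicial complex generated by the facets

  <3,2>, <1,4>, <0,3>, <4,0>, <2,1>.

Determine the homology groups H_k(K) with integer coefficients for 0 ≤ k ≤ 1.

H_0 = Z,  H_1 = Z.

We work with the vertex ordering 0 < 1 < 2 < 3 < 4. The simplices of K, each written with vertices in increasing order, are:

  0-simplices (5): [0], [1], [2], [3], [4]
  1-simplices (5): [0,3], [0,4], [1,2], [1,4], [2,3]

Hence C_0 ≅ Z^5, C_1 ≅ Z^5.

The boundary map ∂_1: C_1 → C_0 is given by ∂[p,q] = [q] − [p].
The 5×5 boundary matrix has rank 4 and Smith normal form diag(1,1,1,1).

From H_k ≅ ker(∂_k) / im(∂_{k+1}) we obtain:

  H_0: rank C_0 − rank ∂_1 = 5 − 4 = 1, and the invariant factors of ∂_1 are all 1, so H_0 ≅ Z.
  H_1: rank ker ∂_1 − rank ∂_2 = (5 − 4) − 0 = 1, and there is no ∂_2, so H_1 ≅ Z.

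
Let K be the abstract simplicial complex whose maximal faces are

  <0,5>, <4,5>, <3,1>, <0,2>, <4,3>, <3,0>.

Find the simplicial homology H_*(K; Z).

H_0 ≅ Z,  H_1 ≅ Z.

Take the total order 0 < 1 < 2 < 3 < 4 < 5 on the vertex set. Then K (dimension 1) consists of the simplices:

  0-simplices (6): [0], [1], [2], [3], [4], [5]
  1-simplices (6): [0,2], [0,3], [0,5], [1,3], [3,4], [4,5]

giving chain groups C_0 ≅ Z^6, C_1 ≅ Z^6.

∂_1: C_1 → C_0 sends each edge [p,q] (with p < q) to q − p. For instance
  ∂[4,5] = [5] − [4].
The resulting 6×6 matrix has rank 5, and its Smith normal form has invariant factors (1,1,1,1,1).

Reading off H_k = ker ∂_k / im ∂_{k+1}:

  H_0: rank C_0 − rank ∂_1 = 6 − 5 = 1, and the invariant factors of ∂_1 are all 1, so H_0 ≅ Z.
  H_1: rank ker ∂_1 − rank ∂_2 = (6 − 5) − 0 = 1, and there is no ∂_2, so H_1 ≅ Z.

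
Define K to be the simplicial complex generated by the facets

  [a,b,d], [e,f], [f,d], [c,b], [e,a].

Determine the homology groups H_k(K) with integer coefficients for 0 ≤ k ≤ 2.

H_0 ≅ Z,  H_1 ≅ Z,  H_2 = 0.

Take the total order a < b < c < d < e < f on the vertex set. Then K (dimension 2) consists of the simplices:

  0-simplices (6): a, b, c, d, e, f
  1-simplices (7): ab, ad, ae, bc, bd, df, ef
  2-simplices (1): abd

so the chain groups are C_0 ≅ Z^6, C_1 ≅ Z^7, C_2 ≅ Z^1.

∂_1: C_1 → C_0 is given by ∂[p,q] = [q] − [p]. For instance
  ∂df = f − d.
The resulting 6×7 matrix has rank 5, and its Smith normal form has invariant factors (1,1,1,1,1).

The boundary map ∂_2: C_2 → C_1 acts by ∂[p,q,r] = [q,r] − [p,r] + [p,q]. For instance
  ∂abd = bd − ad + ab.
This gives a 7×1 integer matrix of rank 1; reducing to Smith normal form yields diagonal entries (1).

Now H_k = ker ∂_k / im ∂_{k+1}, so:

  H_0: rank C_0 − rank ∂_1 = 6 − 5 = 1, and the invariant factors of ∂_1 are all 1, so H_0 ≅ Z.
  H_1: rank ker ∂_1 − rank ∂_2 = (7 − 5) − 1 = 1, and the invariant factors of ∂_2 are all 1, so H_1 ≅ Z.
  H_2: rank ker ∂_2 − rank ∂_3 = (1 − 1) − 0 = 0, and there is no ∂_3, so H_2 ≅ 0.

As a check, the Euler characteristic is 6 − 7 + 1 = 0, which agrees with 1 − 1 + 0 = 0.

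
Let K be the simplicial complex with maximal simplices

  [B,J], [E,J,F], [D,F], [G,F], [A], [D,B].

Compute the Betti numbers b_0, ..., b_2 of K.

K has 7 vertices, 7 edges, 1 triangle.
rank ∂_0 = 0, rank ∂_1 = 5 ⇒ b_0 = 7 − 0 − 5 = 2; all invariant factors of ∂_1 are 1 so no torsion. So H_0 ≅ Z^2.
rank ∂_1 = 5, rank ∂_2 = 1 ⇒ b_1 = 7 − 5 − 1 = 1; all invariant factors of ∂_2 are 1 so no torsion. So H_1 ≅ Z.
rank ∂_2 = 1, rank ∂_3 = 0 ⇒ b_2 = 1 − 1 − 0 = 0. So H_2 ≅ 0.

b_0 = 2, b_1 = 1, b_2 = 0.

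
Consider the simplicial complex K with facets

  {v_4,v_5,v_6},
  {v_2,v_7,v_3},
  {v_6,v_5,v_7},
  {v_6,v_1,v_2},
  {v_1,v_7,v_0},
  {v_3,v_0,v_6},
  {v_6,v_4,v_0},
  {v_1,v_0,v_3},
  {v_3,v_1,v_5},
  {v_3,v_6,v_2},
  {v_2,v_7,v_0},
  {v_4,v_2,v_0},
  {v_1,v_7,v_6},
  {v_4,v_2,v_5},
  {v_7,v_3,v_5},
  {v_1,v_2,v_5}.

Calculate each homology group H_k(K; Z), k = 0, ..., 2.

Order the vertices as v_0 < v_1 < v_2 < v_3 < v_4 < v_5 < v_6 < v_7. Listing each simplex with vertices in this order, K has dimension 2 with simplices:

  0-simplices (8): [v_0], [v_1], [v_2], [v_3], [v_4], [v_5], [v_6], [v_7]
  1-simplices (24): (24 of them)
  2-simplices (16): (16 of them)

giving chain groups C_0 ≅ Z^8, C_1 ≅ Z^24, C_2 ≅ Z^16.

The boundary map ∂_1: C_1 → C_0 maps an edge to its endpoints' difference, ∂[p,q] = q − p.
As a 8×24 matrix over Z this has rank 7, with invariant factors (1,1,1,1,1,1,1).

The boundary map ∂_2: C_2 → C_1 sends each 2-simplex [p,q,r] to [q,r] − [p,r] + [p,q]. For instance
  ∂[v_1,v_3,v_5] = [v_3,v_5] − [v_1,v_5] + [v_1,v_3],
  ∂[v_2,v_3,v_6] = [v_3,v_6] − [v_2,v_6] + [v_2,v_3].
As a 24×16 matrix over Z this has rank 15, with invariant factors (1,1,1,1,1,1,1,1,1,1,1,1,1,1,1).

Computing H_k = (kernel of ∂_k) / (image of ∂_{k+1}):

  H_0: rank C_0 − rank ∂_1 = 8 − 7 = 1, and the invariant factors of ∂_1 are all 1, so H_0 ≅ Z.
  H_1: rank ker ∂_1 − rank ∂_2 = (24 − 7) − 15 = 2, and the invariant factors of ∂_2 are all 1, so H_1 ≅ Z^2.
  H_2: rank ker ∂_2 − rank ∂_3 = (16 − 15) − 0 = 1, and there is no ∂_3, so H_2 ≅ Z.

H_0 = Z,  H_1 = Z^2,  H_2 = Z.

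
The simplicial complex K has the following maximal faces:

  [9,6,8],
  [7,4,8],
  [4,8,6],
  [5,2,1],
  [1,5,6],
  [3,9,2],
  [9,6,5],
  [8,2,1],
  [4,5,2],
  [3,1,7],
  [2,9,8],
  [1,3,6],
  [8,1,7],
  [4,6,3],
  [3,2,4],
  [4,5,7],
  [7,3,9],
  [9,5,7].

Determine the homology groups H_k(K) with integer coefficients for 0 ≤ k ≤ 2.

H_0 ≅ Z,  H_1 ≅ Z^2,  H_2 ≅ Z.

Take the total order 1 < 2 < 3 < 4 < 5 < 6 < 7 < 8 < 9 on the vertex set. Then K (dimension 2) consists of the simplices:

  0-simplices (9): [1], [2], [3], [4], [5], [6], [7], [8], [9]
  1-simplices (27): (27 of them)
  2-simplices (18): [1,2,5], [1,2,8], [1,3,6], [1,3,7], [1,5,6], [1,7,8], [2,3,4], [2,3,9], [2,4,5], [2,8,9], [3,4,6], [3,7,9], [4,5,7], [4,6,8], [4,7,8], [5,6,9], [5,7,9], [6,8,9]

Hence C_0 ≅ Z^9, C_1 ≅ Z^27, C_2 ≅ Z^18.

∂_1: C_1 → C_0 is given by ∂[p,q] = [q] − [p].
This gives a 9×27 integer matrix of rank 8; reducing to Smith normal form yields diagonal entries (1,1,1,1,1,1,1,1).

∂_2: C_2 → C_1 sends each 2-simplex [p,q,r] to [q,r] − [p,r] + [p,q]. For instance
  ∂[4,5,7] = [5,7] − [4,7] + [4,5],
  ∂[2,3,9] = [3,9] − [2,9] + [2,3].
This gives a 27×18 integer matrix of rank 17; reducing to Smith normal form yields diagonal entries (1,1,1,1,1,1,1,1,1,1,1,1,1,1,1,1,1).

From H_k ≅ ker(∂_k) / im(∂_{k+1}) we obtain:

  H_0: rank C_0 − rank ∂_1 = 9 − 8 = 1, and the invariant factors of ∂_1 are all 1, so H_0 = Z.
  H_1: rank ker ∂_1 − rank ∂_2 = (27 − 8) − 17 = 2, and the invariant factors of ∂_2 are all 1, so H_1 = Z^2.
  H_2: rank ker ∂_2 − rank ∂_3 = (18 − 17) − 0 = 1, and there is no ∂_3, so H_2 = Z.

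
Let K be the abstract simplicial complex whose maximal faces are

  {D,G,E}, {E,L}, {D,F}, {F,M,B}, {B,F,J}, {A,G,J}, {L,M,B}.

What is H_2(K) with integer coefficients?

H_2 ≅ 0.

We work with the vertex ordering A < B < D < E < F < G < J < L < M. The simplices of K, each written with vertices in increasing order, are:

  0-simplices (9): A, B, D, E, F, G, J, L, M
  1-simplices (15): AG, AJ, BF, BJ, BL, BM, DE, DF, DG, EG, EL, FJ, FM, GJ, LM
  2-simplices (5): AGJ, BFJ, BFM, BLM, DEG

Hence C_0 ≅ Z^9, C_1 ≅ Z^15, C_2 ≅ Z^5.

∂_1: C_1 → C_0 is given by ∂[p,q] = [q] − [p].
The 9×15 boundary matrix has rank 8 and Smith normal form diag(1,1,1,1,1,1,1,1).

∂_2: C_2 → C_1 acts by ∂[p,q,r] = [q,r] − [p,r] + [p,q]. For instance
  ∂AGJ = GJ − AJ + AG,
  ∂BFM = FM − BM + BF.
The 15×5 boundary matrix has rank 5 and Smith normal form diag(1,1,1,1,1).

Computing H_k = (kernel of ∂_k) / (image of ∂_{k+1}):

  H_2: rank ker ∂_2 − rank ∂_3 = (5 − 5) − 0 = 0, and there is no ∂_3, so H_2 ≅ 0.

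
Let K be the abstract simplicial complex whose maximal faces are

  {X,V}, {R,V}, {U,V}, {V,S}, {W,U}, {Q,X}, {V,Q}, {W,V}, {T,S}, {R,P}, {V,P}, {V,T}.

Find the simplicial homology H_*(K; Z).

Order the vertices as P < Q < R < S < T < U < V < W < X. Listing each simplex with vertices in this order, K has dimension 1 with simplices:

  0-simplices (9): P, Q, R, S, T, U, V, W, X
  1-simplices (12): PR, PV, QV, QX, RV, ST, SV, TV, UV, UW, VW, VX

giving chain groups C_0 ≅ Z^9, C_1 ≅ Z^12.

Boundary ∂_1: C_1 → C_0 is given by ∂[p,q] = [q] − [p]. For instance
  ∂VX = X − V.
This gives a 9×12 integer matrix of rank 8; reducing to Smith normal form yields diagonal entries (1,1,1,1,1,1,1,1).

From H_k ≅ ker(∂_k) / im(∂_{k+1}) we obtain:

  H_0: rank C_0 − rank ∂_1 = 9 − 8 = 1, and the invariant factors of ∂_1 are all 1, so H_0 ≅ Z.
  H_1: rank ker ∂_1 − rank ∂_2 = (12 − 8) − 0 = 4, and there is no ∂_2, so H_1 ≅ Z^4.

As a check, the Euler characteristic is 9 − 12 = -3, which agrees with 1 − 4 = -3.

H_0 ≅ Z,  H_1 ≅ Z^4.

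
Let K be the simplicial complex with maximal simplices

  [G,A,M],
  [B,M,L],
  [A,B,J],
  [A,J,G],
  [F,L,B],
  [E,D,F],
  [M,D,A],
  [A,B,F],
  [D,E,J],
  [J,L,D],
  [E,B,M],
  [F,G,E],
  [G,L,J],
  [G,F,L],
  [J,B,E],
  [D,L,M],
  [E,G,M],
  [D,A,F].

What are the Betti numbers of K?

b_0 = 1, b_1 = 2, b_2 = 1.

Order the vertices as A < B < D < E < F < G < J < L < M. Listing each simplex with vertices in this order, K has dimension 2 with simplices:

  0-simplices (9): A, B, D, E, F, G, J, L, M
  1-simplices (27): AB, AD, AF, AG, AJ, AM, BE, BF, BJ, BL, BM, DE, DF, DJ, DL, DM, EF, EG, EJ, EM, FG, FL, GJ, GL, GM, JL, LM
  2-simplices (18): ABF, ABJ, ADF, ADM, AGJ, AGM, BEJ, BEM, BFL, BLM, DEF, DEJ, DJL, DLM, EFG, EGM, FGL, GJL

Hence C_0 ≅ Z^9, C_1 ≅ Z^27, C_2 ≅ Z^18.

The boundary map ∂_1: C_1 → C_0 is given by ∂[p,q] = [q] − [p]. For instance
  ∂AB = B − A.
The resulting 9×27 matrix has rank 8, and its Smith normal form has invariant factors (1,1,1,1,1,1,1,1).

The boundary map ∂_2: C_2 → C_1 maps a triangle to the signed sum of its edges. For instance
  ∂GJL = JL − GL + GJ,
  ∂BEJ = EJ − BJ + BE.
This gives a 27×18 integer matrix of rank 17; reducing to Smith normal form yields diagonal entries (1,1,1,1,1,1,1,1,1,1,1,1,1,1,1,1,1).

From H_k ≅ ker(∂_k) / im(∂_{k+1}) we obtain:

  H_0: rank C_0 − rank ∂_1 = 9 − 8 = 1, and the invariant factors of ∂_1 are all 1, so H_0 = Z.
  H_1: rank ker ∂_1 − rank ∂_2 = (27 − 8) − 17 = 2, and the invariant factors of ∂_2 are all 1, so H_1 = Z^2.
  H_2: rank ker ∂_2 − rank ∂_3 = (18 − 17) − 0 = 1, and there is no ∂_3, so H_2 = Z.

Hence the Betti numbers are b_0 = 1, b_1 = 2, b_2 = 1.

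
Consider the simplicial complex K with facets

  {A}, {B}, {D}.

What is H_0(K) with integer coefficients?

Order the vertices as A < B < D. Listing each simplex with vertices in this order, K has dimension 0 with simplices:

  0-simplices (3): A, B, D

so the chain groups are C_0 ≅ Z^3.

Computing H_k = (kernel of ∂_k) / (image of ∂_{k+1}):

  H_0: rank C_0 − rank ∂_1 = 3 − 0 = 3, and there is no ∂_1, so H_0 ≅ Z^3.

H_0 ≅ Z^3.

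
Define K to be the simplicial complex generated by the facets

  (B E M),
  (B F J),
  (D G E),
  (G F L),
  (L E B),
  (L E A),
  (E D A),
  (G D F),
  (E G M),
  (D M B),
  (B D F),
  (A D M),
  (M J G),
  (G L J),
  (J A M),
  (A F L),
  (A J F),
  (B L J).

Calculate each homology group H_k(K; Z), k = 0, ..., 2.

We work with the vertex ordering A < B < D < E < F < G < J < L < M. The simplices of K, each written with vertices in increasing order, are:

  0-simplices (9): A, B, D, E, F, G, J, L, M
  1-simplices (27): AD, AE, AF, AJ, AL, AM, BD, BE, BF, BJ, BL, BM, DE, DF, DG, DM, EG, EL, EM, FG, FJ, FL, GJ, GL, GM, JL, JM
  2-simplices (18): ADE, ADM, AEL, AFJ, AFL, AJM, BDF, BDM, BEL, BEM, BFJ, BJL, DEG, DFG, EGM, FGL, GJL, GJM

so the chain groups are C_0 ≅ Z^9, C_1 ≅ Z^27, C_2 ≅ Z^18.

Boundary ∂_1: C_1 → C_0 sends each edge [p,q] (with p < q) to q − p. For instance
  ∂GL = L − G.
The 9×27 boundary matrix has rank 8 and Smith normal form diag(1,1,1,1,1,1,1,1).

The boundary map ∂_2: C_2 → C_1 sends each 2-simplex [p,q,r] to [q,r] − [p,r] + [p,q]. For instance
  ∂BEL = EL − BL + BE,
  ∂AJM = JM − AM + AJ.
As a 27×18 matrix over Z this has rank 18, with invariant factors (1,1,1,1,1,1,1,1,1,1,1,1,1,1,1,1,1,2).

Computing H_k = (kernel of ∂_k) / (image of ∂_{k+1}):

  H_0: rank C_0 − rank ∂_1 = 9 − 8 = 1, and the invariant factors of ∂_1 are all 1, so H_0 ≅ Z.
  H_1: rank ker ∂_1 − rank ∂_2 = (27 − 8) − 18 = 1, and ∂_2 has invariant factor 2 > 1, so H_1 ≅ Z ⊕ Z/2.
  H_2: rank ker ∂_2 − rank ∂_3 = (18 − 18) − 0 = 0, and there is no ∂_3, so H_2 ≅ 0.

As a check, the Euler characteristic is 9 − 27 + 18 = 0, which agrees with 1 − 1 + 0 = 0.
(K is a triangulation of the Klein bottle.)

H_0 = Z,  H_1 = Z ⊕ Z/2,  H_2 = 0.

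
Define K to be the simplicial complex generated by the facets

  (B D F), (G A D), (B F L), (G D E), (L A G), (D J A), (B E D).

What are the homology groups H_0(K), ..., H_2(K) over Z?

Order the vertices as A < B < D < E < F < G < J < L. Listing each simplex with vertices in this order, K has dimension 2 with simplices:

  0-simplices (8): A, B, D, E, F, G, J, L
  1-simplices (15): AD, AG, AJ, AL, BD, BE, BF, BL, DE, DF, DG, DJ, EG, FL, GL
  2-simplices (7): ADG, ADJ, AGL, BDE, BDF, BFL, DEG

giving chain groups C_0 ≅ Z^8, C_1 ≅ Z^15, C_2 ≅ Z^7.

Boundary ∂_1: C_1 → C_0 is given by ∂[p,q] = [q] − [p]. For instance
  ∂DJ = J − D.
The resulting 8×15 matrix has rank 7, and its Smith normal form has invariant factors (1,1,1,1,1,1,1).

Boundary ∂_2: C_2 → C_1 acts by ∂[p,q,r] = [q,r] − [p,r] + [p,q]. For instance
  ∂ADG = DG − AG + AD,
  ∂ADJ = DJ − AJ + AD.
As a 15×7 matrix over Z this has rank 7, with invariant factors (1,1,1,1,1,1,1).

Now H_k = ker ∂_k / im ∂_{k+1}, so:

  H_0: rank C_0 − rank ∂_1 = 8 − 7 = 1, and the invariant factors of ∂_1 are all 1, so H_0 ≅ Z.
  H_1: rank ker ∂_1 − rank ∂_2 = (15 − 7) − 7 = 1, and the invariant factors of ∂_2 are all 1, so H_1 ≅ Z.
  H_2: rank ker ∂_2 − rank ∂_3 = (7 − 7) − 0 = 0, and there is no ∂_3, so H_2 ≅ 0.

As a check, the Euler characteristic is 8 − 15 + 7 = 0, which agrees with 1 − 1 + 0 = 0.

H_0 ≅ Z,  H_1 ≅ Z,  H_2 = 0.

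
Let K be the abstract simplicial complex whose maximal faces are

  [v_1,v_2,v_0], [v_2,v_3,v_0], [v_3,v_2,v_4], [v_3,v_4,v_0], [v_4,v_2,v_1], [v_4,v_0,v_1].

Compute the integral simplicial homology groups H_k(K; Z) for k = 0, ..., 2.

Fix the vertex order v_0 < v_1 < v_2 < v_3 < v_4 and write every simplex with vertices in increasing order. Then dim K = 2 and the simplices of K are:

  0-simplices (5): [v_0], [v_1], [v_2], [v_3], [v_4]
  1-simplices (9): [v_0,v_1], [v_0,v_2], [v_0,v_3], [v_0,v_4], [v_1,v_2], [v_1,v_4], [v_2,v_3], [v_2,v_4], [v_3,v_4]
  2-simplices (6): [v_0,v_1,v_2], [v_0,v_1,v_4], [v_0,v_2,v_3], [v_0,v_3,v_4], [v_1,v_2,v_4], [v_2,v_3,v_4]

Hence C_0 ≅ Z^5, C_1 ≅ Z^9, C_2 ≅ Z^6.

Boundary ∂_1: C_1 → C_0 maps an edge to its endpoints' difference, ∂[p,q] = q − p. For instance
  ∂[v_0,v_2] = [v_2] − [v_0].
The 5×9 boundary matrix has rank 4 and Smith normal form diag(1,1,1,1).

The boundary map ∂_2: C_2 → C_1 acts by ∂[p,q,r] = [q,r] − [p,r] + [p,q]. For instance
  ∂[v_0,v_1,v_2] = [v_1,v_2] − [v_0,v_2] + [v_0,v_1],
  ∂[v_0,v_2,v_3] = [v_2,v_3] − [v_0,v_3] + [v_0,v_2].
As a 9×6 matrix over Z this has rank 5, with invariant factors (1,1,1,1,1).

Reading off H_k = ker ∂_k / im ∂_{k+1}:

  H_0: rank C_0 − rank ∂_1 = 5 − 4 = 1, and the invariant factors of ∂_1 are all 1, so H_0 ≅ Z.
  H_1: rank ker ∂_1 − rank ∂_2 = (9 − 4) − 5 = 0, and the invariant factors of ∂_2 are all 1, so H_1 ≅ 0.
  H_2: rank ker ∂_2 − rank ∂_3 = (6 − 5) − 0 = 1, and there is no ∂_3, so H_2 ≅ Z.

As a check, the Euler characteristic is 5 − 9 + 6 = 2, which agrees with 1 − 0 + 1 = 2.

H_0 ≅ Z,  H_1 = 0,  H_2 ≅ Z.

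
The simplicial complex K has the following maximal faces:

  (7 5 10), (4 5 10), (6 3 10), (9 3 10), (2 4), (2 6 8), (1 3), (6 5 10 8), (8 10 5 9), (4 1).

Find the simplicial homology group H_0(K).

Take the total order 1 < 2 < 3 < 4 < 5 < 6 < 7 < 8 < 9 < 10 on the vertex set. Then K (dimension 3) consists of the simplices:

  0-simplices (10): [1], [2], [3], [4], [5], [6], [7], [8], [9], [10]
  1-simplices (21): [1,3], [1,4], [2,4], [2,6], [2,8], [3,6], [3,9], [3,10], [4,5], [4,10], [5,6], [5,7], [5,8], [5,9], [5,10], [6,8], [6,10], [7,10], [8,9], [8,10], [9,10]
  2-simplices (12): [2,6,8], [3,6,10], [3,9,10], [4,5,10], [5,6,8], [5,6,10], [5,7,10], [5,8,9], [5,8,10], [5,9,10], [6,8,10], [8,9,10]
  3-simplices (2): [5,6,8,10], [5,8,9,10]

giving chain groups C_0 ≅ Z^10, C_1 ≅ Z^21, C_2 ≅ Z^12, C_3 ≅ Z^2.

The boundary map ∂_1: C_1 → C_0 sends each edge [p,q] (with p < q) to q − p. For instance
  ∂[8,10] = [10] − [8].
This gives a 10×21 integer matrix of rank 9; reducing to Smith normal form yields diagonal entries (1,1,1,1,1,1,1,1,1).

The boundary map ∂_2: C_2 → C_1 maps a triangle to the signed sum of its edges. For instance
  ∂[5,7,10] = [7,10] − [5,10] + [5,7],
  ∂[5,8,9] = [8,9] − [5,9] + [5,8].
This gives a 21×12 integer matrix of rank 10; reducing to Smith normal form yields diagonal entries (1,1,1,1,1,1,1,1,1,1).

∂_3: C_3 → C_2 sends each 3-simplex σ to the alternating sum Σ_i (−1)^i (σ with its i-th vertex removed). For instance
  ∂[5,8,9,10] = [8,9,10] − [5,9,10] + [5,8,10] − [5,8,9],
  ∂[5,6,8,10] = [6,8,10] − [5,8,10] + [5,6,10] − [5,6,8].
As a 12×2 matrix over Z this has rank 2, with invariant factors (1,1).

Now H_k = ker ∂_k / im ∂_{k+1}, so:

  H_0: rank C_0 − rank ∂_1 = 10 − 9 = 1, and the invariant factors of ∂_1 are all 1, so H_0 = Z.

H_0 ≅ Z.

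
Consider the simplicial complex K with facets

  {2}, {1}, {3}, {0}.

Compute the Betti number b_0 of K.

Take the total order 0 < 1 < 2 < 3 on the vertex set. Then K (dimension 0) consists of the simplices:

  0-simplices (4): [0], [1], [2], [3]

giving chain groups C_0 ≅ Z^4.

Reading off H_k = ker ∂_k / im ∂_{k+1}:

  H_0: rank C_0 − rank ∂_1 = 4 − 0 = 4, and there is no ∂_1, so H_0 ≅ Z^4.

Hence the Betti numbers are b_0 = 4.

b_0 = 4.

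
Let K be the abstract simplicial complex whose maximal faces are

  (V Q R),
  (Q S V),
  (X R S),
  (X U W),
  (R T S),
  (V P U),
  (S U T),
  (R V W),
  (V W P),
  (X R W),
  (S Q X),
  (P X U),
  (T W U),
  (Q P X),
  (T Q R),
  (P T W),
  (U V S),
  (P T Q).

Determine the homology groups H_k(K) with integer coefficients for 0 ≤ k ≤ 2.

Fix the vertex order P < Q < R < S < T < U < V < W < X and write every simplex with vertices in increasing order. Then dim K = 2 and the simplices of K are:

  0-simplices (9): P, Q, R, S, T, U, V, W, X
  1-simplices (27): PQ, PT, PU, PV, PW, PX, QR, QS, QT, QV, QX, RS, RT, RV, RW, RX, ST, SU, SV, SX, TU, TW, UV, UW, UX, VW, WX
  2-simplices (18): PQT, PQX, PTW, PUV, PUX, PVW, QRT, QRV, QSV, QSX, RST, RSX, RVW, RWX, STU, SUV, TUW, UWX

giving chain groups C_0 ≅ Z^9, C_1 ≅ Z^27, C_2 ≅ Z^18.

∂_1: C_1 → C_0 is given by ∂[p,q] = [q] − [p]. For instance
  ∂RW = W − R.
The resulting 9×27 matrix has rank 8, and its Smith normal form has invariant factors (1,1,1,1,1,1,1,1).

Boundary ∂_2: C_2 → C_1 acts by ∂[p,q,r] = [q,r] − [p,r] + [p,q]. For instance
  ∂RST = ST − RT + RS,
  ∂RVW = VW − RW + RV.
The 27×18 boundary matrix has rank 18 and Smith normal form diag(1,1,1,1,1,1,1,1,1,1,1,1,1,1,1,1,1,2).

Computing H_k = (kernel of ∂_k) / (image of ∂_{k+1}):

  H_0: rank C_0 − rank ∂_1 = 9 − 8 = 1, and the invariant factors of ∂_1 are all 1, so H_0 ≅ Z.
  H_1: rank ker ∂_1 − rank ∂_2 = (27 − 8) − 18 = 1, and ∂_2 has invariant factor 2 > 1, so H_1 ≅ Z ⊕ Z_2.
  H_2: rank ker ∂_2 − rank ∂_3 = (18 − 18) − 0 = 0, and there is no ∂_3, so H_2 ≅ 0.

H_0 = Z,  H_1 = Z ⊕ Z_2,  H_2 = 0.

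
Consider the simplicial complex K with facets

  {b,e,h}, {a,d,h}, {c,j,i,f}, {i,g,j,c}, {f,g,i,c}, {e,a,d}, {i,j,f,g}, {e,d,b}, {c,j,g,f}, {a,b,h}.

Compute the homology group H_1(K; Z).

H_1 ≅ Z.

Take the total order a < b < c < d < e < f < g < h < i < j on the vertex set. Then K (dimension 3) consists of the simplices:

  0-simplices (10): a, b, c, d, e, f, g, h, i, j
  1-simplices (20): ab, ad, ae, ah, bd, be, bh, cf, cg, ci, cj, de, dh, eh, fg, fi, fj, gi, gj, ij
  2-simplices (15): abh, ade, adh, bde, beh, cfg, cfi, cfj, cgi, cgj, cij, fgi, fgj, fij, gij
  3-simplices (5): cfgi, cfgj, cfij, cgij, fgij

giving chain groups C_0 ≅ Z^10, C_1 ≅ Z^20, C_2 ≅ Z^15, C_3 ≅ Z^5.

Boundary ∂_1: C_1 → C_0 sends each edge [p,q] (with p < q) to q − p. For instance
  ∂cf = f − c.
This gives a 10×20 integer matrix of rank 8; reducing to Smith normal form yields diagonal entries (1,1,1,1,1,1,1,1).

The boundary map ∂_2: C_2 → C_1 acts by ∂[p,q,r] = [q,r] − [p,r] + [p,q]. For instance
  ∂beh = eh − bh + be,
  ∂adh = dh − ah + ad.
As a 20×15 matrix over Z this has rank 11, with invariant factors (1,1,1,1,1,1,1,1,1,1,1).

The boundary map ∂_3: C_3 → C_2 sends each 3-simplex σ to the alternating sum Σ_i (−1)^i (σ with its i-th vertex removed). For instance
  ∂cfgi = fgi − cgi + cfi − cfg,
  ∂cfgj = fgj − cgj + cfj − cfg.
The 15×5 boundary matrix has rank 4 and Smith normal form diag(1,1,1,1).

From H_k ≅ ker(∂_k) / im(∂_{k+1}) we obtain:

  H_1: rank ker ∂_1 − rank ∂_2 = (20 − 8) − 11 = 1, and the invariant factors of ∂_2 are all 1, so H_1 ≅ Z.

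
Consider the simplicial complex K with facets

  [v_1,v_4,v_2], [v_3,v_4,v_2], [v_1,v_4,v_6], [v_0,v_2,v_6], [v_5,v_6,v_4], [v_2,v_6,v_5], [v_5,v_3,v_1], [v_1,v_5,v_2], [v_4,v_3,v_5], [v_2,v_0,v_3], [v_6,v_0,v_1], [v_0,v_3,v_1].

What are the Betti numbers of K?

K has 7 vertices, 18 edges, 12 triangles.
rank ∂_0 = 0, rank ∂_1 = 6 ⇒ b_0 = 7 − 0 − 6 = 1; all invariant factors of ∂_1 are 1 so no torsion. So H_0 = Z.
rank ∂_1 = 6, rank ∂_2 = 12 ⇒ b_1 = 18 − 6 − 12 = 0; ∂_2 has invariant factor(s) [2] giving torsion. So H_1 = Z/2.
rank ∂_2 = 12, rank ∂_3 = 0 ⇒ b_2 = 12 − 12 − 0 = 0. So H_2 = 0.

b_0 = 1, b_1 = 0, b_2 = 0.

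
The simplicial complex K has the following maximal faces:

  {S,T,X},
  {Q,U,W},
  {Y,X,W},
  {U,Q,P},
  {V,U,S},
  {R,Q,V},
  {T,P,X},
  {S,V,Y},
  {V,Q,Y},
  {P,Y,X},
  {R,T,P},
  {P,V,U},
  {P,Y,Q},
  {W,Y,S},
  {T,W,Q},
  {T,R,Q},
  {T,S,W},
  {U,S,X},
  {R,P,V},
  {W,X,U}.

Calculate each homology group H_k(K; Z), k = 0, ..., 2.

H_0 ≅ Z,  H_1 ≅ Z ⊕ Z/2Z,  H_2 = 0.

Take the total order P < Q < R < S < T < U < V < W < X < Y on the vertex set. Then K (dimension 2) consists of the simplices:

  0-simplices (10): P, Q, R, S, T, U, V, W, X, Y
  1-simplices (30): PQ, PR, PT, PU, PV, PX, PY, QR, QT, QU, QV, QW, QY, RT, RV, ST, SU, SV, SW, SX, SY, TW, TX, UV, UW, UX, VY, WX, WY, XY
  2-simplices (20): PQU, PQY, PRT, PRV, PTX, PUV, PXY, QRT, QRV, QTW, QUW, QVY, STW, STX, SUV, SUX, SVY, SWY, UWX, WXY

giving chain groups C_0 ≅ Z^10, C_1 ≅ Z^30, C_2 ≅ Z^20.

∂_1: C_1 → C_0 maps an edge to its endpoints' difference, ∂[p,q] = q − p.
The 10×30 boundary matrix has rank 9 and Smith normal form diag(1,1,1,1,1,1,1,1,1).

Boundary ∂_2: C_2 → C_1 sends each 2-simplex [p,q,r] to [q,r] − [p,r] + [p,q]. For instance
  ∂QRT = RT − QT + QR,
  ∂PQU = QU − PU + PQ.
This gives a 30×20 integer matrix of rank 20; reducing to Smith normal form yields diagonal entries (1,1,1,1,1,1,1,1,1,1,1,1,1,1,1,1,1,1,1,2).

Computing H_k = (kernel of ∂_k) / (image of ∂_{k+1}):

  H_0: rank C_0 − rank ∂_1 = 10 − 9 = 1, and the invariant factors of ∂_1 are all 1, so H_0 = Z.
  H_1: rank ker ∂_1 − rank ∂_2 = (30 − 9) − 20 = 1, and ∂_2 has invariant factor 2 > 1, so H_1 = Z ⊕ Z/2Z.
  H_2: rank ker ∂_2 − rank ∂_3 = (20 − 20) − 0 = 0, and there is no ∂_3, so H_2 = 0.

(K is a triangulation of the Klein bottle.)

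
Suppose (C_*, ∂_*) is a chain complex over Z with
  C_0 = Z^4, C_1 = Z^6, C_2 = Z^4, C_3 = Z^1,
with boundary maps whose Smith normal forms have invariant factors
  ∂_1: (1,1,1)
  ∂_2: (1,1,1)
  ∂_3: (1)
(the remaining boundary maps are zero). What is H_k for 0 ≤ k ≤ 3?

H_0: b_0 = 4 − 0 − 3 = 1; torsion from ∂_1 factors > 1: none. So H_0 ≅ Z.
H_1: b_1 = 6 − 3 − 3 = 0; torsion from ∂_2 factors > 1: none. So H_1 ≅ 0.
H_2: b_2 = 4 − 3 − 1 = 0; torsion from ∂_3 factors > 1: none. So H_2 ≅ 0.
H_3: b_3 = 1 − 1 − 0 = 0; torsion from ∂_4 factors > 1: none. So H_3 ≅ 0.

H_0 ≅ Z,  H_1 = 0,  H_2 = 0,  H_3 = 0.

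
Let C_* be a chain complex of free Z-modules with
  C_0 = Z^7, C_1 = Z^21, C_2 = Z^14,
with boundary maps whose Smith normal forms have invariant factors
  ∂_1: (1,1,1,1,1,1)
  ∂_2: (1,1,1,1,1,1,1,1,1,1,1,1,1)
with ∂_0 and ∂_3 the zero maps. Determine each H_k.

H_0: b_0 = 7 − 0 − 6 = 1; torsion from ∂_1 factors > 1: none. So H_0 = Z.
H_1: b_1 = 21 − 6 − 13 = 2; torsion from ∂_2 factors > 1: none. So H_1 = Z^2.
H_2: b_2 = 14 − 13 − 0 = 1; torsion from ∂_3 factors > 1: none. So H_2 = Z.

H_0 = Z,  H_1 = Z^2,  H_2 = Z.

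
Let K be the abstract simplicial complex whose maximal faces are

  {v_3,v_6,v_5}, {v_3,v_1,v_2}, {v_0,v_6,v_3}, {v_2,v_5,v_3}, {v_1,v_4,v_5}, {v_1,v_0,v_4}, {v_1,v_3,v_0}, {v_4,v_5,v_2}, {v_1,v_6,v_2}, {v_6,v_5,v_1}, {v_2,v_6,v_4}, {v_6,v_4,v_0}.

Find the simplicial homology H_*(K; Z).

H_0 ≅ Z,  H_1 ≅ Z/2,  H_2 = 0.

We work with the vertex ordering v_0 < v_1 < v_2 < v_3 < v_4 < v_5 < v_6. The simplices of K, each written with vertices in increasing order, are:

  0-simplices (7): [v_0], [v_1], [v_2], [v_3], [v_4], [v_5], [v_6]
  1-simplices (18): (18 of them)
  2-simplices (12): (12 of them)

Hence C_0 ≅ Z^7, C_1 ≅ Z^18, C_2 ≅ Z^12.

Boundary ∂_1: C_1 → C_0 is given by ∂[p,q] = [q] − [p].
The 7×18 boundary matrix has rank 6 and Smith normal form diag(1,1,1,1,1,1).

∂_2: C_2 → C_1 sends each 2-simplex [p,q,r] to [q,r] − [p,r] + [p,q]. For instance
  ∂[v_0,v_1,v_4] = [v_1,v_4] − [v_0,v_4] + [v_0,v_1],
  ∂[v_1,v_2,v_6] = [v_2,v_6] − [v_1,v_6] + [v_1,v_2].
The 18×12 boundary matrix has rank 12 and Smith normal form diag(1,1,1,1,1,1,1,1,1,1,1,2).

Now H_k = ker ∂_k / im ∂_{k+1}, so:

  H_0: rank C_0 − rank ∂_1 = 7 − 6 = 1, and the invariant factors of ∂_1 are all 1, so H_0 ≅ Z.
  H_1: rank ker ∂_1 − rank ∂_2 = (18 − 6) − 12 = 0, and ∂_2 has invariant factor 2 > 1, so H_1 ≅ Z/2.
  H_2: rank ker ∂_2 − rank ∂_3 = (12 − 12) − 0 = 0, and there is no ∂_3, so H_2 ≅ 0.

As a check, the Euler characteristic is 7 − 18 + 12 = 1, which agrees with 1 − 0 + 0 = 1.
(K is a triangulation of the real projective plane RP^2.)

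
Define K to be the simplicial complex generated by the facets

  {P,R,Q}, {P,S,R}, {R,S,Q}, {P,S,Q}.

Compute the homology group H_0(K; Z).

H_0 ≅ Z.

K has 4 vertices, 6 edges, 4 triangles.
rank ∂_0 = 0, rank ∂_1 = 3 ⇒ b_0 = 4 − 0 − 3 = 1; all invariant factors of ∂_1 are 1 so no torsion. So H_0 ≅ Z.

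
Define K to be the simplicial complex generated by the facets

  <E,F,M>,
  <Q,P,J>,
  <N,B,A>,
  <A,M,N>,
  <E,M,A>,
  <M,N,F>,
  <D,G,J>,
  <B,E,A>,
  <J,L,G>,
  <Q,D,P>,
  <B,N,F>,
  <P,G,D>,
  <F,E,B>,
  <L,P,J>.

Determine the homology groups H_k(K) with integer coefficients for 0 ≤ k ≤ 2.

H_0 = Z^2,  H_1 = Z,  H_2 = Z.

We work with the vertex ordering A < B < D < E < F < G < J < L < M < N < P < Q. The simplices of K, each written with vertices in increasing order, are:

  0-simplices (12): A, B, D, E, F, G, J, L, M, N, P, Q
  1-simplices (24): AB, AE, AM, AN, BE, BF, BN, DG, DJ, DP, DQ, EF, EM, FM, FN, GJ, GL, GP, JL, JP, JQ, LP, MN, PQ
  2-simplices (14): ABE, ABN, AEM, AMN, BEF, BFN, DGJ, DGP, DPQ, EFM, FMN, GJL, JLP, JPQ

giving chain groups C_0 ≅ Z^12, C_1 ≅ Z^24, C_2 ≅ Z^14.

The boundary map ∂_1: C_1 → C_0 maps an edge to its endpoints' difference, ∂[p,q] = q − p. For instance
  ∂DQ = Q − D.
As a 12×24 matrix over Z this has rank 10, with invariant factors (1,1,1,1,1,1,1,1,1,1).

The boundary map ∂_2: C_2 → C_1 sends each 2-simplex [p,q,r] to [q,r] − [p,r] + [p,q]. For instance
  ∂BEF = EF − BF + BE,
  ∂GJL = JL − GL + GJ.
As a 24×14 matrix over Z this has rank 13, with invariant factors (1,1,1,1,1,1,1,1,1,1,1,1,1).

From H_k ≅ ker(∂_k) / im(∂_{k+1}) we obtain:

  H_0: rank C_0 − rank ∂_1 = 12 − 10 = 2, and the invariant factors of ∂_1 are all 1, so H_0 = Z^2.
  H_1: rank ker ∂_1 − rank ∂_2 = (24 − 10) − 13 = 1, and the invariant factors of ∂_2 are all 1, so H_1 = Z.
  H_2: rank ker ∂_2 − rank ∂_3 = (14 − 13) − 0 = 1, and there is no ∂_3, so H_2 = Z.

(K is a triangulation of the disjoint union of the cylinder S^1 x I and the 2-sphere S^2.)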